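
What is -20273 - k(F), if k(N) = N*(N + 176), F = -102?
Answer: -12725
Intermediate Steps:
k(N) = N*(176 + N)
-20273 - k(F) = -20273 - (-102)*(176 - 102) = -20273 - (-102)*74 = -20273 - 1*(-7548) = -20273 + 7548 = -12725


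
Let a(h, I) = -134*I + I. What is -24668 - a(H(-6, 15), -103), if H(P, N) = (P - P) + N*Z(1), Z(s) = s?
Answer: -38367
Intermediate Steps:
H(P, N) = N (H(P, N) = (P - P) + N*1 = 0 + N = N)
a(h, I) = -133*I
-24668 - a(H(-6, 15), -103) = -24668 - (-133)*(-103) = -24668 - 1*13699 = -24668 - 13699 = -38367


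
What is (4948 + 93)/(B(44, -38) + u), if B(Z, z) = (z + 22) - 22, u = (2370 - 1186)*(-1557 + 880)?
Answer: -5041/801606 ≈ -0.0062886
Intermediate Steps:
u = -801568 (u = 1184*(-677) = -801568)
B(Z, z) = z (B(Z, z) = (22 + z) - 22 = z)
(4948 + 93)/(B(44, -38) + u) = (4948 + 93)/(-38 - 801568) = 5041/(-801606) = 5041*(-1/801606) = -5041/801606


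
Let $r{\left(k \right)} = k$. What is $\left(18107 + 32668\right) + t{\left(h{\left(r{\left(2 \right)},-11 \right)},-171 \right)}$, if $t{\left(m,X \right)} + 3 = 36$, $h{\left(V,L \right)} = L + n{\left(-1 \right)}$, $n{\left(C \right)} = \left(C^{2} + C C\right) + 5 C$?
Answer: $50808$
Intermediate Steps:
$n{\left(C \right)} = 2 C^{2} + 5 C$ ($n{\left(C \right)} = \left(C^{2} + C^{2}\right) + 5 C = 2 C^{2} + 5 C$)
$h{\left(V,L \right)} = -3 + L$ ($h{\left(V,L \right)} = L - \left(5 + 2 \left(-1\right)\right) = L - \left(5 - 2\right) = L - 3 = -3 + L$)
$t{\left(m,X \right)} = 33$ ($t{\left(m,X \right)} = -3 + 36 = 33$)
$\left(18107 + 32668\right) + t{\left(h{\left(r{\left(2 \right)},-11 \right)},-171 \right)} = \left(18107 + 32668\right) + 33 = 50775 + 33 = 50808$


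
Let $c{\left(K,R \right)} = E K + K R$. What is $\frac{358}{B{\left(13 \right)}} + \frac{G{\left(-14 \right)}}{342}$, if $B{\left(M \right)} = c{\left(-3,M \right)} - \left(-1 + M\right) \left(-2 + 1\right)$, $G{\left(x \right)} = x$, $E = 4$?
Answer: $- \frac{20497}{2223} \approx -9.2204$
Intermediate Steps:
$c{\left(K,R \right)} = 4 K + K R$
$B{\left(M \right)} = -13 - 2 M$ ($B{\left(M \right)} = - 3 \left(4 + M\right) - \left(-1 + M\right) \left(-2 + 1\right) = \left(-12 - 3 M\right) - \left(-1 + M\right) \left(-1\right) = \left(-12 - 3 M\right) - \left(1 - M\right) = \left(-12 - 3 M\right) + \left(-1 + M\right) = -13 - 2 M$)
$\frac{358}{B{\left(13 \right)}} + \frac{G{\left(-14 \right)}}{342} = \frac{358}{-13 - 26} - \frac{14}{342} = \frac{358}{-13 - 26} - \frac{7}{171} = \frac{358}{-39} - \frac{7}{171} = 358 \left(- \frac{1}{39}\right) - \frac{7}{171} = - \frac{358}{39} - \frac{7}{171} = - \frac{20497}{2223}$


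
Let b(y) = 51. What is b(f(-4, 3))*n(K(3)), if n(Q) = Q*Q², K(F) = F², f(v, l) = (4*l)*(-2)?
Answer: 37179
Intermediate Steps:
f(v, l) = -8*l
n(Q) = Q³
b(f(-4, 3))*n(K(3)) = 51*(3²)³ = 51*9³ = 51*729 = 37179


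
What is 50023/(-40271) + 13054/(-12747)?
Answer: -166191545/73333491 ≈ -2.2662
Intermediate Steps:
50023/(-40271) + 13054/(-12747) = 50023*(-1/40271) + 13054*(-1/12747) = -50023/40271 - 13054/12747 = -166191545/73333491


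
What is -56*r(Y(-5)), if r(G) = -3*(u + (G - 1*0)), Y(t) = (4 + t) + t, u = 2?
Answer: -672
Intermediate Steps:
Y(t) = 4 + 2*t
r(G) = -6 - 3*G (r(G) = -3*(2 + (G - 1*0)) = -3*(2 + (G + 0)) = -3*(2 + G) = -6 - 3*G)
-56*r(Y(-5)) = -56*(-6 - 3*(4 + 2*(-5))) = -56*(-6 - 3*(4 - 10)) = -56*(-6 - 3*(-6)) = -56*(-6 + 18) = -56*12 = -672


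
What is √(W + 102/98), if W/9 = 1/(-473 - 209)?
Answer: √23420562/4774 ≈ 1.0137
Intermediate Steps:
W = -9/682 (W = 9/(-473 - 209) = 9/(-682) = 9*(-1/682) = -9/682 ≈ -0.013196)
√(W + 102/98) = √(-9/682 + 102/98) = √(-9/682 + 102*(1/98)) = √(-9/682 + 51/49) = √(34341/33418) = √23420562/4774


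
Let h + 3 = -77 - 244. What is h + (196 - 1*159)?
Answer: -287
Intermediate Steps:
h = -324 (h = -3 + (-77 - 244) = -3 - 321 = -324)
h + (196 - 1*159) = -324 + (196 - 1*159) = -324 + (196 - 159) = -324 + 37 = -287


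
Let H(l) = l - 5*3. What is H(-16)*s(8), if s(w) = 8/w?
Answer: -31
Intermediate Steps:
H(l) = -15 + l (H(l) = l - 15 = -15 + l)
H(-16)*s(8) = (-15 - 16)*(8/8) = -248/8 = -31*1 = -31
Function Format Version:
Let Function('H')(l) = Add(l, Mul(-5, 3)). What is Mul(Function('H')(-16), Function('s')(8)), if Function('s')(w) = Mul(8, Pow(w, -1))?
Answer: -31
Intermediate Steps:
Function('H')(l) = Add(-15, l) (Function('H')(l) = Add(l, -15) = Add(-15, l))
Mul(Function('H')(-16), Function('s')(8)) = Mul(Add(-15, -16), Mul(8, Pow(8, -1))) = Mul(-31, Mul(8, Rational(1, 8))) = Mul(-31, 1) = -31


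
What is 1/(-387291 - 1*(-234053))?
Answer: -1/153238 ≈ -6.5258e-6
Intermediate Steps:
1/(-387291 - 1*(-234053)) = 1/(-387291 + 234053) = 1/(-153238) = -1/153238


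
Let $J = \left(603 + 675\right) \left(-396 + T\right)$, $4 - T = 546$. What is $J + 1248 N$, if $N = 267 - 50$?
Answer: $-927948$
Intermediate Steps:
$T = -542$ ($T = 4 - 546 = -542$)
$J = -1198764$ ($J = \left(603 + 675\right) \left(-396 - 542\right) = 1278 \left(-938\right) = -1198764$)
$N = 217$ ($N = 267 - 50 = 217$)
$J + 1248 N = -1198764 + 1248 \cdot 217 = -1198764 + 270816 = -927948$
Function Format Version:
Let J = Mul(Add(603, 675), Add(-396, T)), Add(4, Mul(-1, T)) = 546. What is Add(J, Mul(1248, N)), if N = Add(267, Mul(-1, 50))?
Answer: -927948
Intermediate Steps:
T = -542 (T = Add(4, Mul(-1, 546)) = Add(4, -546) = -542)
J = -1198764 (J = Mul(Add(603, 675), Add(-396, -542)) = Mul(1278, -938) = -1198764)
N = 217 (N = Add(267, -50) = 217)
Add(J, Mul(1248, N)) = Add(-1198764, Mul(1248, 217)) = Add(-1198764, 270816) = -927948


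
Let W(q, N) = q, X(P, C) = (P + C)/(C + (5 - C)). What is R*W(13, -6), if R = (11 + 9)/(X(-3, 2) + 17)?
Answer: 325/21 ≈ 15.476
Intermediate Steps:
X(P, C) = C/5 + P/5 (X(P, C) = (C + P)/5 = (C + P)*(⅕) = C/5 + P/5)
R = 25/21 (R = (11 + 9)/(((⅕)*2 + (⅕)*(-3)) + 17) = 20/((⅖ - ⅗) + 17) = 20/(-⅕ + 17) = 20/(84/5) = 20*(5/84) = 25/21 ≈ 1.1905)
R*W(13, -6) = (25/21)*13 = 325/21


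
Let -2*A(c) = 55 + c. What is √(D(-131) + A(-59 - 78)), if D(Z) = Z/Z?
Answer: √42 ≈ 6.4807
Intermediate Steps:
D(Z) = 1
A(c) = -55/2 - c/2 (A(c) = -(55 + c)/2 = -55/2 - c/2)
√(D(-131) + A(-59 - 78)) = √(1 + (-55/2 - (-59 - 78)/2)) = √(1 + (-55/2 - ½*(-137))) = √(1 + (-55/2 + 137/2)) = √(1 + 41) = √42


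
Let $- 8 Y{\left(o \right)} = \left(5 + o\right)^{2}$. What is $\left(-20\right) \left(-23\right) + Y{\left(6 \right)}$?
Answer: $\frac{3559}{8} \approx 444.88$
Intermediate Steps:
$Y{\left(o \right)} = - \frac{\left(5 + o\right)^{2}}{8}$
$\left(-20\right) \left(-23\right) + Y{\left(6 \right)} = \left(-20\right) \left(-23\right) - \frac{\left(5 + 6\right)^{2}}{8} = 460 - \frac{11^{2}}{8} = 460 - \frac{121}{8} = \frac{3559}{8}$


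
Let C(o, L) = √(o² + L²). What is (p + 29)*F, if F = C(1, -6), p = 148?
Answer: 177*√37 ≈ 1076.6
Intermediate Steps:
C(o, L) = √(L² + o²)
F = √37 (F = √((-6)² + 1²) = √(36 + 1) = √37 ≈ 6.0828)
(p + 29)*F = (148 + 29)*√37 = 177*√37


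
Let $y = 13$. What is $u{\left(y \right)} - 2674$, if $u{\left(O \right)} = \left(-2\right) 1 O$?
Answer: $-2700$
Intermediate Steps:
$u{\left(O \right)} = - 2 O$
$u{\left(y \right)} - 2674 = \left(-2\right) 13 - 2674 = -26 - 2674 = -2700$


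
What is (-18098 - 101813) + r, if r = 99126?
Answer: -20785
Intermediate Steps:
(-18098 - 101813) + r = (-18098 - 101813) + 99126 = -119911 + 99126 = -20785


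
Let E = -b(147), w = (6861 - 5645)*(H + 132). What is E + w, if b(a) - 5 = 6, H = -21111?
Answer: -25510475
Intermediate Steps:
b(a) = 11 (b(a) = 5 + 6 = 11)
w = -25510464 (w = (6861 - 5645)*(-21111 + 132) = 1216*(-20979) = -25510464)
E = -11 (E = -1*11 = -11)
E + w = -11 - 25510464 = -25510475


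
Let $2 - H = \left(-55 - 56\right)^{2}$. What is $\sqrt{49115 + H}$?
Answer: $2 \sqrt{9199} \approx 191.82$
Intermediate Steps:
$H = -12319$ ($H = 2 - \left(-55 - 56\right)^{2} = 2 - \left(-111\right)^{2} = 2 - 12321 = -12319$)
$\sqrt{49115 + H} = \sqrt{49115 - 12319} = \sqrt{36796} = 2 \sqrt{9199}$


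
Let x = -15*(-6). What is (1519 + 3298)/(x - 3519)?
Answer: -4817/3429 ≈ -1.4048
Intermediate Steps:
x = 90
(1519 + 3298)/(x - 3519) = (1519 + 3298)/(90 - 3519) = 4817/(-3429) = 4817*(-1/3429) = -4817/3429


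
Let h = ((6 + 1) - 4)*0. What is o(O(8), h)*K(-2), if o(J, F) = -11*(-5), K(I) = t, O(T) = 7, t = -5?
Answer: -275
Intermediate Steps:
K(I) = -5
h = 0 (h = (7 - 4)*0 = 3*0 = 0)
o(J, F) = 55
o(O(8), h)*K(-2) = 55*(-5) = -275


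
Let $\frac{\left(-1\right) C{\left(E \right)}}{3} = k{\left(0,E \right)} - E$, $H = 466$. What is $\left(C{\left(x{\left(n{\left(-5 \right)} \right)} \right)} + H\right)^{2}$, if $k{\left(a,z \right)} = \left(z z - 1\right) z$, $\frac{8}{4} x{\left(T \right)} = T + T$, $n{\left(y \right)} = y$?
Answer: $657721$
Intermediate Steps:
$x{\left(T \right)} = T$ ($x{\left(T \right)} = \frac{T + T}{2} = \frac{2 T}{2} = T$)
$k{\left(a,z \right)} = z \left(-1 + z^{2}\right)$ ($k{\left(a,z \right)} = \left(z^{2} - 1\right) z = \left(-1 + z^{2}\right) z = z \left(-1 + z^{2}\right)$)
$C{\left(E \right)} = - 3 E^{3} + 6 E$ ($C{\left(E \right)} = - 3 \left(\left(E^{3} - E\right) - E\right) = - 3 \left(E^{3} - 2 E\right) = - 3 E^{3} + 6 E$)
$\left(C{\left(x{\left(n{\left(-5 \right)} \right)} \right)} + H\right)^{2} = \left(3 \left(-5\right) \left(2 - \left(-5\right)^{2}\right) + 466\right)^{2} = \left(3 \left(-5\right) \left(2 - 25\right) + 466\right)^{2} = \left(3 \left(-5\right) \left(-23\right) + 466\right)^{2} = \left(345 + 466\right)^{2} = 811^{2} = 657721$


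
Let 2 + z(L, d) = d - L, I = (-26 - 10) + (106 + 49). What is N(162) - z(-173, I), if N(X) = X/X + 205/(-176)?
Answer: -51069/176 ≈ -290.16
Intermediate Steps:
I = 119 (I = -36 + 155 = 119)
z(L, d) = -2 + d - L (z(L, d) = -2 + (d - L) = -2 + d - L)
N(X) = -29/176 (N(X) = 1 + 205*(-1/176) = 1 - 205/176 = -29/176)
N(162) - z(-173, I) = -29/176 - (-2 + 119 - 1*(-173)) = -29/176 - (-2 + 119 + 173) = -29/176 - 1*290 = -29/176 - 290 = -51069/176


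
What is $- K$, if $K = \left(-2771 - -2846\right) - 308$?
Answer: $233$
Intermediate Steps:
$K = -233$ ($K = \left(-2771 + 2846\right) + \left(-1353 + 1045\right) = 75 - 308 = -233$)
$- K = \left(-1\right) \left(-233\right) = 233$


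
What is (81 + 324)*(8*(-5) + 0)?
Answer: -16200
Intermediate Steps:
(81 + 324)*(8*(-5) + 0) = 405*(-40 + 0) = 405*(-40) = -16200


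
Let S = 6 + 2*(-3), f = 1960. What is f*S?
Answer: 0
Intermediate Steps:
S = 0 (S = 6 - 6 = 0)
f*S = 1960*0 = 0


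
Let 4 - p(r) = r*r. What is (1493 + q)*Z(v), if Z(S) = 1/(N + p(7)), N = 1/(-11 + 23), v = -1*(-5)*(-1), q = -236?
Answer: -15084/539 ≈ -27.985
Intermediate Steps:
v = -5 (v = 5*(-1) = -5)
N = 1/12 ≈ 0.083333
p(r) = 4 - r² (p(r) = 4 - r*r = 4 - r²)
Z(S) = -12/539 (Z(S) = 1/(1/12 + (4 - 1*7²)) = 1/(1/12 + (4 - 1*49)) = 1/(1/12 + (4 - 49)) = 1/(1/12 - 45) = 1/(-539/12) = -12/539)
(1493 + q)*Z(v) = (1493 - 236)*(-12/539) = 1257*(-12/539) = -15084/539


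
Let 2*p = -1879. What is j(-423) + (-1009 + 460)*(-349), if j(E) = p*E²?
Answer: -335824389/2 ≈ -1.6791e+8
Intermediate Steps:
p = -1879/2 (p = (½)*(-1879) = -1879/2 ≈ -939.50)
j(E) = -1879*E²/2
j(-423) + (-1009 + 460)*(-349) = -1879/2*(-423)² + (-1009 + 460)*(-349) = -1879/2*178929 - 549*(-349) = -336207591/2 + 191601 = -335824389/2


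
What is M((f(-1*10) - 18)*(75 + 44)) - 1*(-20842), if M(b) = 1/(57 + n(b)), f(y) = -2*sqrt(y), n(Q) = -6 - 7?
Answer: 917049/44 ≈ 20842.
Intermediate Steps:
n(Q) = -13
M(b) = 1/44 (M(b) = 1/(57 - 13) = 1/44)
M((f(-1*10) - 18)*(75 + 44)) - 1*(-20842) = 1/44 - 1*(-20842) = 1/44 + 20842 = 917049/44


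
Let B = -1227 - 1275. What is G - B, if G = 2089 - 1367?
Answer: 3224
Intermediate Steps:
B = -2502
G = 722
G - B = 722 - 1*(-2502) = 722 + 2502 = 3224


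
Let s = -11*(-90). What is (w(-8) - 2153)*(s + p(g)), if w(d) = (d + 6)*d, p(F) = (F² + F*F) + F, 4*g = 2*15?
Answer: -2372070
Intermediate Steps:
g = 15/2 (g = (2*15)/4 = (¼)*30 = 15/2 ≈ 7.5000)
s = 990
p(F) = F + 2*F² (p(F) = (F² + F²) + F = 2*F² + F = F + 2*F²)
w(d) = d*(6 + d) (w(d) = (6 + d)*d = d*(6 + d))
(w(-8) - 2153)*(s + p(g)) = (-8*(6 - 8) - 2153)*(990 + 15*(1 + 2*(15/2))/2) = (-8*(-2) - 2153)*(990 + 15*(1 + 15)/2) = (16 - 2153)*(990 + (15/2)*16) = -2137*(990 + 120) = -2137*1110 = -2372070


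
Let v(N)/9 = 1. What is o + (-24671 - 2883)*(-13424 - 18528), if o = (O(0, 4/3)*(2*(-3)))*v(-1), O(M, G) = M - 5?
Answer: 880405678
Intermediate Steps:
v(N) = 9 (v(N) = 9*1 = 9)
O(M, G) = -5 + M
o = 270 (o = ((-5 + 0)*(2*(-3)))*9 = -5*(-6)*9 = 30*9 = 270)
o + (-24671 - 2883)*(-13424 - 18528) = 270 + (-24671 - 2883)*(-13424 - 18528) = 270 - 27554*(-31952) = 270 + 880405408 = 880405678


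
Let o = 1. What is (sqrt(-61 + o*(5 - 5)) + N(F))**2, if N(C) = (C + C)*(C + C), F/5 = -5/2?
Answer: (625 + I*sqrt(61))**2 ≈ 3.9056e+5 + 9762.8*I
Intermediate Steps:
F = -25/2 (F = 5*(-5/2) = -25/2 ≈ -12.500)
N(C) = 4*C**2 (N(C) = (2*C)*(2*C) = 4*C**2)
(sqrt(-61 + o*(5 - 5)) + N(F))**2 = (sqrt(-61 + 1*(5 - 5)) + 4*(-25/2)**2)**2 = (sqrt(-61 + 1*0) + 4*(625/4))**2 = (sqrt(-61 + 0) + 625)**2 = (sqrt(-61) + 625)**2 = (I*sqrt(61) + 625)**2 = (625 + I*sqrt(61))**2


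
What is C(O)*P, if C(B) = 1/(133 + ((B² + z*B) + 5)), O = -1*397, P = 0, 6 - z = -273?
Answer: 0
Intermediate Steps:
z = 279 (z = 6 - 1*(-273) = 6 + 273 = 279)
O = -397
C(B) = 1/(138 + B² + 279*B) (C(B) = 1/(133 + ((B² + 279*B) + 5)) = 1/(133 + (5 + B² + 279*B)) = 1/(138 + B² + 279*B))
C(O)*P = 0/(138 + (-397)² + 279*(-397)) = 0/(138 + 157609 - 110763) = 0/46984 = (1/46984)*0 = 0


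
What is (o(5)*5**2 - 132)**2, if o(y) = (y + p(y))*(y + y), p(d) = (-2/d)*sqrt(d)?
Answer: 1299924 - 223600*sqrt(5) ≈ 7.9994e+5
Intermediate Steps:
p(d) = -2/sqrt(d)
o(y) = 2*y*(y - 2/sqrt(y)) (o(y) = (y - 2/sqrt(y))*(y + y) = (y - 2/sqrt(y))*(2*y) = 2*y*(y - 2/sqrt(y)))
(o(5)*5**2 - 132)**2 = ((-4*sqrt(5) + 2*5**2)*5**2 - 132)**2 = ((-4*sqrt(5) + 2*25)*25 - 132)**2 = ((-4*sqrt(5) + 50)*25 - 132)**2 = ((50 - 4*sqrt(5))*25 - 132)**2 = ((1250 - 100*sqrt(5)) - 132)**2 = (1118 - 100*sqrt(5))**2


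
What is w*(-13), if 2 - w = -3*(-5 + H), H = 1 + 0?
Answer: 130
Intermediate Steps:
H = 1
w = -10 (w = 2 - (-3)*(-5 + 1) = 2 - (-3)*(-4) = 2 - 1*12 = 2 - 12 = -10)
w*(-13) = -10*(-13) = 130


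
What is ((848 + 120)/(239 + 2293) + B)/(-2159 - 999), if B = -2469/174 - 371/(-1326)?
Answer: 54879917/12811680726 ≈ 0.0042836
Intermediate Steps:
B = -267445/19227 (B = -2469*1/174 - 371*(-1/1326) = -823/58 + 371/1326 = -267445/19227 ≈ -13.910)
((848 + 120)/(239 + 2293) + B)/(-2159 - 999) = ((848 + 120)/(239 + 2293) - 267445/19227)/(-2159 - 999) = (968/2532 - 267445/19227)/(-3158) = (968*(1/2532) - 267445/19227)*(-1/3158) = (242/633 - 267445/19227)*(-1/3158) = -54879917/4056897*(-1/3158) = 54879917/12811680726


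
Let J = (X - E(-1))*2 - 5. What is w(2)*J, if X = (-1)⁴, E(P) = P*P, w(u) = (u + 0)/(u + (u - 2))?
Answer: -5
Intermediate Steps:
w(u) = u/(-2 + 2*u) (w(u) = u/(u + (-2 + u)) = u/(-2 + 2*u))
E(P) = P²
X = 1
J = -5 (J = (1 - 1*(-1)²)*2 - 5 = (1 - 1*1)*2 - 5 = (1 - 1)*2 - 5 = 0*2 - 5 = 0 - 5 = -5)
w(2)*J = ((½)*2/(-1 + 2))*(-5) = ((½)*2/1)*(-5) = ((½)*2*1)*(-5) = 1*(-5) = -5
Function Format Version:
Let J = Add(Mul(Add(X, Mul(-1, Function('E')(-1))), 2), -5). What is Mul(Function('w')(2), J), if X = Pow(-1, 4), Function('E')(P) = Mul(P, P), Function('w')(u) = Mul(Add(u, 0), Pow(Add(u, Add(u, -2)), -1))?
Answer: -5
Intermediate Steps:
Function('w')(u) = Mul(u, Pow(Add(-2, Mul(2, u)), -1)) (Function('w')(u) = Mul(u, Pow(Add(u, Add(-2, u)), -1)) = Mul(u, Pow(Add(-2, Mul(2, u)), -1)))
Function('E')(P) = Pow(P, 2)
X = 1
J = -5 (J = Add(Mul(Add(1, Mul(-1, Pow(-1, 2))), 2), -5) = Add(Mul(Add(1, Mul(-1, 1)), 2), -5) = Add(Mul(Add(1, -1), 2), -5) = Add(Mul(0, 2), -5) = Add(0, -5) = -5)
Mul(Function('w')(2), J) = Mul(Mul(Rational(1, 2), 2, Pow(Add(-1, 2), -1)), -5) = Mul(Mul(Rational(1, 2), 2, Pow(1, -1)), -5) = Mul(Mul(Rational(1, 2), 2, 1), -5) = Mul(1, -5) = -5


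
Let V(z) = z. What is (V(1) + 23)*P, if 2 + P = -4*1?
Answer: -144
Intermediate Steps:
P = -6 (P = -2 - 4*1 = -2 - 4 = -6)
(V(1) + 23)*P = (1 + 23)*(-6) = 24*(-6) = -144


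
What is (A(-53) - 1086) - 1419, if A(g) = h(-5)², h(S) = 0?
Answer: -2505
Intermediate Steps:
A(g) = 0 (A(g) = 0² = 0)
(A(-53) - 1086) - 1419 = (0 - 1086) - 1419 = -1086 - 1419 = -2505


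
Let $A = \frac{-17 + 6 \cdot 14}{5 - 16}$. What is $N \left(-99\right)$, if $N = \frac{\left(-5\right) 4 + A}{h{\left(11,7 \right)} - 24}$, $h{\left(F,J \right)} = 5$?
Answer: $- \frac{2583}{19} \approx -135.95$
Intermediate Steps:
$A = - \frac{67}{11}$ ($A = \frac{-17 + 84}{-11} = 67 \left(- \frac{1}{11}\right) = - \frac{67}{11} \approx -6.0909$)
$N = \frac{287}{209}$ ($N = \frac{\left(-5\right) 4 - \frac{67}{11}}{5 - 24} = \frac{-20 - \frac{67}{11}}{-19} = \left(- \frac{287}{11}\right) \left(- \frac{1}{19}\right) = \frac{287}{209} \approx 1.3732$)
$N \left(-99\right) = \frac{287}{209} \left(-99\right) = - \frac{2583}{19}$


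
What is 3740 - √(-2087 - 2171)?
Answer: 3740 - I*√4258 ≈ 3740.0 - 65.253*I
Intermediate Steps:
3740 - √(-2087 - 2171) = 3740 - √(-4258) = 3740 - I*√4258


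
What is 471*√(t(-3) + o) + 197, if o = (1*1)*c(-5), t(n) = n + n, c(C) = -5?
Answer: 197 + 471*I*√11 ≈ 197.0 + 1562.1*I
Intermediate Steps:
t(n) = 2*n
o = -5 (o = (1*1)*(-5) = 1*(-5) = -5)
471*√(t(-3) + o) + 197 = 471*√(2*(-3) - 5) + 197 = 471*√(-6 - 5) + 197 = 471*√(-11) + 197 = 471*(I*√11) + 197 = 471*I*√11 + 197 = 197 + 471*I*√11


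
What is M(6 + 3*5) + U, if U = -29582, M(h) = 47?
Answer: -29535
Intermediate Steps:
M(6 + 3*5) + U = 47 - 29582 = -29535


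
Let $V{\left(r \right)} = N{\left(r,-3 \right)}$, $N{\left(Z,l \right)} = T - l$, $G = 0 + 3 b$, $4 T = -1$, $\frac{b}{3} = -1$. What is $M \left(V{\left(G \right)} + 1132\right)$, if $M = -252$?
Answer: $-285957$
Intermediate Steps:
$b = -3$ ($b = 3 \left(-1\right) = -3$)
$T = - \frac{1}{4}$ ($T = \frac{1}{4} \left(-1\right) = - \frac{1}{4} \approx -0.25$)
$G = -9$ ($G = 0 + 3 \left(-3\right) = 0 - 9 = -9$)
$N{\left(Z,l \right)} = - \frac{1}{4} - l$
$V{\left(r \right)} = \frac{11}{4}$ ($V{\left(r \right)} = - \frac{1}{4} - -3 = - \frac{1}{4} + 3 = \frac{11}{4}$)
$M \left(V{\left(G \right)} + 1132\right) = - 252 \left(\frac{11}{4} + 1132\right) = \left(-252\right) \frac{4539}{4} = -285957$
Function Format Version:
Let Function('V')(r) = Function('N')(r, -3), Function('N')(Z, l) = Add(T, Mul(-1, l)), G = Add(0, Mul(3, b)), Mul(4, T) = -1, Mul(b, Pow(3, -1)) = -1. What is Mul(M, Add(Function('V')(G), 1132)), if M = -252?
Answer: -285957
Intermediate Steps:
b = -3 (b = Mul(3, -1) = -3)
T = Rational(-1, 4) (T = Mul(Rational(1, 4), -1) = Rational(-1, 4) ≈ -0.25000)
G = -9 (G = Add(0, Mul(3, -3)) = Add(0, -9) = -9)
Function('N')(Z, l) = Add(Rational(-1, 4), Mul(-1, l))
Function('V')(r) = Rational(11, 4) (Function('V')(r) = Add(Rational(-1, 4), Mul(-1, -3)) = Add(Rational(-1, 4), 3) = Rational(11, 4))
Mul(M, Add(Function('V')(G), 1132)) = Mul(-252, Add(Rational(11, 4), 1132)) = Mul(-252, Rational(4539, 4)) = -285957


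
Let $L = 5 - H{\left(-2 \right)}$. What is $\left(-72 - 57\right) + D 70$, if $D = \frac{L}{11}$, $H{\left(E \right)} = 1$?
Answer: $- \frac{1139}{11} \approx -103.55$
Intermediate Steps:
$L = 4$ ($L = 5 - 1 = 4$)
$D = \frac{4}{11}$ ($D = \frac{1}{11} \cdot 4 = \frac{4}{11} \approx 0.36364$)
$\left(-72 - 57\right) + D 70 = \left(-72 - 57\right) + \frac{4}{11} \cdot 70 = -129 + \frac{280}{11} = - \frac{1139}{11}$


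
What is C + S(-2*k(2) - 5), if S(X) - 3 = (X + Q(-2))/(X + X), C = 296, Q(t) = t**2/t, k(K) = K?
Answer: 5393/18 ≈ 299.61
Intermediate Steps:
Q(t) = t
S(X) = 3 + (-2 + X)/(2*X) (S(X) = 3 + (X - 2)/(X + X) = 3 + (-2 + X)/((2*X)) = 3 + (-2 + X)*(1/(2*X)) = 3 + (-2 + X)/(2*X))
C + S(-2*k(2) - 5) = 296 + (7/2 - 1/(-2*2 - 5)) = 296 + (7/2 - 1/(-4 - 5)) = 296 + (7/2 - 1/(-9)) = 296 + (7/2 - 1*(-1/9)) = 296 + (7/2 + 1/9) = 296 + 65/18 = 5393/18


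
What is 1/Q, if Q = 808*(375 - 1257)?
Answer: -1/712656 ≈ -1.4032e-6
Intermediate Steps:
Q = -712656 (Q = 808*(-882) = -712656)
1/Q = 1/(-712656) = -1/712656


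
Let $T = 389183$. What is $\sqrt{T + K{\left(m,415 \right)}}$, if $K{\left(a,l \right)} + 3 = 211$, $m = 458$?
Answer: $\sqrt{389391} \approx 624.01$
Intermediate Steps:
$K{\left(a,l \right)} = 208$ ($K{\left(a,l \right)} = -3 + 211 = 208$)
$\sqrt{T + K{\left(m,415 \right)}} = \sqrt{389183 + 208} = \sqrt{389391}$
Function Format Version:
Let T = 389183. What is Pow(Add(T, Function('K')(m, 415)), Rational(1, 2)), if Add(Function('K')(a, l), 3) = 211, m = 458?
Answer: Pow(389391, Rational(1, 2)) ≈ 624.01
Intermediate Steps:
Function('K')(a, l) = 208 (Function('K')(a, l) = Add(-3, 211) = 208)
Pow(Add(T, Function('K')(m, 415)), Rational(1, 2)) = Pow(Add(389183, 208), Rational(1, 2)) = Pow(389391, Rational(1, 2))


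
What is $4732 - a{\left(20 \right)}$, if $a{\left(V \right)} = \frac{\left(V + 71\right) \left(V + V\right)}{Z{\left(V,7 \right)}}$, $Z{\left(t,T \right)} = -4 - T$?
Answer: $\frac{55692}{11} \approx 5062.9$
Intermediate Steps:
$a{\left(V \right)} = - \frac{2 V \left(71 + V\right)}{11}$ ($a{\left(V \right)} = \frac{\left(V + 71\right) \left(V + V\right)}{-4 - 7} = \frac{\left(71 + V\right) 2 V}{-4 - 7} = \frac{2 V \left(71 + V\right)}{-11} = 2 V \left(71 + V\right) \left(- \frac{1}{11}\right) = - \frac{2 V \left(71 + V\right)}{11}$)
$4732 - a{\left(20 \right)} = 4732 - \left(- \frac{2}{11}\right) 20 \left(71 + 20\right) = 4732 - \left(- \frac{2}{11}\right) 20 \cdot 91 = 4732 - - \frac{3640}{11} = 4732 + \frac{3640}{11} = \frac{55692}{11}$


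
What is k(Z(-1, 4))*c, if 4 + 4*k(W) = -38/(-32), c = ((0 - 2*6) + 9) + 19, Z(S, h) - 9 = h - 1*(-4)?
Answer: -45/4 ≈ -11.250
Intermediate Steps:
Z(S, h) = 13 + h (Z(S, h) = 9 + (h - 1*(-4)) = 9 + (h + 4) = 9 + (4 + h) = 13 + h)
c = 16 (c = ((0 - 12) + 9) + 19 = (-12 + 9) + 19 = -3 + 19 = 16)
k(W) = -45/64 (k(W) = -1 + (-38/(-32))/4 = -1 + (-38*(-1/32))/4 = -1 + (¼)*(19/16) = -1 + 19/64 = -45/64)
k(Z(-1, 4))*c = -45/64*16 = -45/4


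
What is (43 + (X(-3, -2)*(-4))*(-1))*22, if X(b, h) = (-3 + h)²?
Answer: 3146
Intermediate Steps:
(43 + (X(-3, -2)*(-4))*(-1))*22 = (43 + ((-3 - 2)²*(-4))*(-1))*22 = (43 + ((-5)²*(-4))*(-1))*22 = (43 + (25*(-4))*(-1))*22 = (43 - 100*(-1))*22 = (43 + 100)*22 = 143*22 = 3146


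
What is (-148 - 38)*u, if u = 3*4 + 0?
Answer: -2232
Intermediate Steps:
u = 12 (u = 12 + 0 = 12)
(-148 - 38)*u = (-148 - 38)*12 = -186*12 = -2232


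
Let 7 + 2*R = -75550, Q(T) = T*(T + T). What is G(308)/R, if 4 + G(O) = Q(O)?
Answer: -379448/75557 ≈ -5.0220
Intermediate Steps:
Q(T) = 2*T**2 (Q(T) = T*(2*T) = 2*T**2)
R = -75557/2 (R = -7/2 + (1/2)*(-75550) = -7/2 - 37775 = -75557/2 ≈ -37779.)
G(O) = -4 + 2*O**2
G(308)/R = (-4 + 2*308**2)/(-75557/2) = (-4 + 2*94864)*(-2/75557) = (-4 + 189728)*(-2/75557) = 189724*(-2/75557) = -379448/75557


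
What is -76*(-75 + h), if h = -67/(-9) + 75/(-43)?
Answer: 2038244/387 ≈ 5266.8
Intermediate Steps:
h = 2206/387 (h = -67*(-1/9) + 75*(-1/43) = 67/9 - 75/43 = 2206/387 ≈ 5.7003)
-76*(-75 + h) = -76*(-75 + 2206/387) = -76*(-26819/387) = 2038244/387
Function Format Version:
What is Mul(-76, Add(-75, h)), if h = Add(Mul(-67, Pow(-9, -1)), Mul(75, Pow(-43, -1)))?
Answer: Rational(2038244, 387) ≈ 5266.8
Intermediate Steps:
h = Rational(2206, 387) (h = Add(Mul(-67, Rational(-1, 9)), Mul(75, Rational(-1, 43))) = Add(Rational(67, 9), Rational(-75, 43)) = Rational(2206, 387) ≈ 5.7003)
Mul(-76, Add(-75, h)) = Mul(-76, Add(-75, Rational(2206, 387))) = Mul(-76, Rational(-26819, 387)) = Rational(2038244, 387)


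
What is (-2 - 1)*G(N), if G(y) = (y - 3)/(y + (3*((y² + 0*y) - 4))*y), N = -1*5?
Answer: -3/40 ≈ -0.075000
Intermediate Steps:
N = -5
G(y) = (-3 + y)/(y + y*(-12 + 3*y²)) (G(y) = (-3 + y)/(y + (3*((y² + 0) - 4))*y) = (-3 + y)/(y + (3*(y² - 4))*y) = (-3 + y)/(y + (3*(-4 + y²))*y) = (-3 + y)/(y + (-12 + 3*y²)*y) = (-3 + y)/(y + y*(-12 + 3*y²)))
(-2 - 1)*G(N) = (-2 - 1)*((-3 - 5)/((-5)*(-11 + 3*(-5)²))) = -(-3)*(-8)/(5*(-11 + 3*25)) = -(-3)*(-8)/(5*(-11 + 75)) = -(-3)*(-8)/(5*64) = -3*1/40 = -3/40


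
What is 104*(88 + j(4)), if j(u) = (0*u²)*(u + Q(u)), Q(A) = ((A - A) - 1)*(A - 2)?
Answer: 9152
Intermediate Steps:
Q(A) = 2 - A (Q(A) = (0 - 1)*(-2 + A) = -(-2 + A) = 2 - A)
j(u) = 0 (j(u) = (0*u²)*(u + (2 - u)) = 0*2 = 0)
104*(88 + j(4)) = 104*(88 + 0) = 104*88 = 9152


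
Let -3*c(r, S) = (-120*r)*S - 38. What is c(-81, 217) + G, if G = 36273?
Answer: -2000383/3 ≈ -6.6679e+5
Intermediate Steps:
c(r, S) = 38/3 + 40*S*r (c(r, S) = -((-120*r)*S - 38)/3 = -(-120*S*r - 38)/3 = -(-38 - 120*S*r)/3 = 38/3 + 40*S*r)
c(-81, 217) + G = (38/3 + 40*217*(-81)) + 36273 = (38/3 - 703080) + 36273 = -2109202/3 + 36273 = -2000383/3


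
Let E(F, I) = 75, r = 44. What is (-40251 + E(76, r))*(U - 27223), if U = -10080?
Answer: 1498685328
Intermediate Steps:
(-40251 + E(76, r))*(U - 27223) = (-40251 + 75)*(-10080 - 27223) = -40176*(-37303) = 1498685328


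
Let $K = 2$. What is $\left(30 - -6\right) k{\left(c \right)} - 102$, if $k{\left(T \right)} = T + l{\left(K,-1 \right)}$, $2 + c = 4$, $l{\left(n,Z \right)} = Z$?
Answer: $-66$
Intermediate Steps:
$c = 2$ ($c = -2 + 4 = 2$)
$k{\left(T \right)} = -1 + T$ ($k{\left(T \right)} = T - 1 = -1 + T$)
$\left(30 - -6\right) k{\left(c \right)} - 102 = \left(30 - -6\right) \left(-1 + 2\right) - 102 = \left(30 + 6\right) 1 - 102 = 36 \cdot 1 - 102 = 36 - 102 = -66$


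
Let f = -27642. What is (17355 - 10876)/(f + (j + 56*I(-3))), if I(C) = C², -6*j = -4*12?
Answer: -6479/27130 ≈ -0.23881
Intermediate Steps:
j = 8 (j = -(-2)*12/3 = -⅙*(-48) = 8)
(17355 - 10876)/(f + (j + 56*I(-3))) = (17355 - 10876)/(-27642 + (8 + 56*(-3)²)) = 6479/(-27642 + (8 + 56*9)) = 6479/(-27642 + (8 + 504)) = 6479/(-27642 + 512) = 6479/(-27130) = 6479*(-1/27130) = -6479/27130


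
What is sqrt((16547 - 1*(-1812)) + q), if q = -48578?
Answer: I*sqrt(30219) ≈ 173.84*I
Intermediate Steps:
sqrt((16547 - 1*(-1812)) + q) = sqrt((16547 - 1*(-1812)) - 48578) = sqrt((16547 + 1812) - 48578) = sqrt(18359 - 48578) = sqrt(-30219) = I*sqrt(30219)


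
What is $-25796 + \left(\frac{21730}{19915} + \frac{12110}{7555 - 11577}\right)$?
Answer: $- \frac{206636513407}{8009813} \approx -25798.0$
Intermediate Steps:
$-25796 + \left(\frac{21730}{19915} + \frac{12110}{7555 - 11577}\right) = -25796 + \left(21730 \cdot \frac{1}{19915} + \frac{12110}{-4022}\right) = -25796 + \left(\frac{4346}{3983} + 12110 \left(- \frac{1}{4022}\right)\right) = -25796 + \left(\frac{4346}{3983} - \frac{6055}{2011}\right) = -25796 - \frac{15377259}{8009813} = - \frac{206636513407}{8009813}$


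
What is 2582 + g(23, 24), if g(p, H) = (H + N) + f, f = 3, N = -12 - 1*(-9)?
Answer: 2606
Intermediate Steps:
N = -3 (N = -12 + 9 = -3)
g(p, H) = H (g(p, H) = (H - 3) + 3 = (-3 + H) + 3 = H)
2582 + g(23, 24) = 2582 + 24 = 2606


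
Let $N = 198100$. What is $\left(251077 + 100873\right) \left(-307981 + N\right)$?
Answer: $-38672617950$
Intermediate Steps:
$\left(251077 + 100873\right) \left(-307981 + N\right) = \left(251077 + 100873\right) \left(-307981 + 198100\right) = 351950 \left(-109881\right) = -38672617950$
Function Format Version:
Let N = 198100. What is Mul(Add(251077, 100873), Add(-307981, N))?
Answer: -38672617950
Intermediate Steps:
Mul(Add(251077, 100873), Add(-307981, N)) = Mul(Add(251077, 100873), Add(-307981, 198100)) = Mul(351950, -109881) = -38672617950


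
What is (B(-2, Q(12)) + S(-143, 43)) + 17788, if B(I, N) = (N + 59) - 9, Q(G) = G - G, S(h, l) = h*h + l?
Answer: 38330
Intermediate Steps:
S(h, l) = l + h**2 (S(h, l) = h**2 + l = l + h**2)
Q(G) = 0
B(I, N) = 50 + N (B(I, N) = (59 + N) - 9 = 50 + N)
(B(-2, Q(12)) + S(-143, 43)) + 17788 = ((50 + 0) + (43 + (-143)**2)) + 17788 = (50 + (43 + 20449)) + 17788 = (50 + 20492) + 17788 = 20542 + 17788 = 38330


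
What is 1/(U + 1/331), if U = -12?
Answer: -331/3971 ≈ -0.083354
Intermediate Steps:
1/(U + 1/331) = 1/(-12 + 1/331) = 1/(-3971/331) = -331/3971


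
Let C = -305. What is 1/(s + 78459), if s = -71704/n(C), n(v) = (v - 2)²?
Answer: 94249/7394610587 ≈ 1.2746e-5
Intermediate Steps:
n(v) = (-2 + v)²
s = -71704/94249 (s = -71704/(-2 - 305)² = -71704/((-307)²) = -71704/94249 ≈ -0.76079)
1/(s + 78459) = 1/(-71704/94249 + 78459) = 1/(7394610587/94249) = 94249/7394610587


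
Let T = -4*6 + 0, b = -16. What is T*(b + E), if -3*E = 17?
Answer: 520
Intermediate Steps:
E = -17/3 (E = -⅓*17 = -17/3 ≈ -5.6667)
T = -24 (T = -24 + 0 = -24)
T*(b + E) = -24*(-16 - 17/3) = -24*(-65/3) = 520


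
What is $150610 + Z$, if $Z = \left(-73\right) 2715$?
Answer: $-47585$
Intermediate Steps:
$Z = -198195$
$150610 + Z = 150610 - 198195 = -47585$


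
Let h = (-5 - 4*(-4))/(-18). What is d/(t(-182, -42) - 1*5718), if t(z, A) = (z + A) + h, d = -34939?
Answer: 628902/106967 ≈ 5.8794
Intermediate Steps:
h = -11/18 (h = (-5 + 16)*(-1/18) = 11*(-1/18) = -11/18 ≈ -0.61111)
t(z, A) = -11/18 + A + z (t(z, A) = (z + A) - 11/18 = (A + z) - 11/18 = -11/18 + A + z)
d/(t(-182, -42) - 1*5718) = -34939/((-11/18 - 42 - 182) - 1*5718) = -34939/(-4043/18 - 5718) = -34939/(-106967/18) = -34939*(-18/106967) = 628902/106967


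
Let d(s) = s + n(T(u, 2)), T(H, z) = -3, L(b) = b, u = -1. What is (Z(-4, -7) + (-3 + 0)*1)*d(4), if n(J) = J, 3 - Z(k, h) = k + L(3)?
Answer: 1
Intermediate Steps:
Z(k, h) = -k (Z(k, h) = 3 - (k + 3) = 3 - (3 + k) = 3 + (-3 - k) = -k)
d(s) = -3 + s (d(s) = s - 3 = -3 + s)
(Z(-4, -7) + (-3 + 0)*1)*d(4) = (-1*(-4) + (-3 + 0)*1)*(-3 + 4) = (4 - 3*1)*1 = (4 - 3)*1 = 1*1 = 1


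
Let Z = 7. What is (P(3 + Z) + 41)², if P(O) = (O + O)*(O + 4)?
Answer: 103041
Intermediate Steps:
P(O) = 2*O*(4 + O) (P(O) = (2*O)*(4 + O) = 2*O*(4 + O))
(P(3 + Z) + 41)² = (2*(3 + 7)*(4 + (3 + 7)) + 41)² = (2*10*(4 + 10) + 41)² = (2*10*14 + 41)² = (280 + 41)² = 321² = 103041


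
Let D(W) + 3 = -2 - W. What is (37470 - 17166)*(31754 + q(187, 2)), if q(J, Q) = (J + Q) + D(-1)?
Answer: 648489456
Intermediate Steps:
D(W) = -5 - W (D(W) = -3 + (-2 - W) = -5 - W)
q(J, Q) = -4 + J + Q (q(J, Q) = (J + Q) + (-5 - 1*(-1)) = (J + Q) + (-5 + 1) = (J + Q) - 4 = -4 + J + Q)
(37470 - 17166)*(31754 + q(187, 2)) = (37470 - 17166)*(31754 + (-4 + 187 + 2)) = 20304*(31754 + 185) = 20304*31939 = 648489456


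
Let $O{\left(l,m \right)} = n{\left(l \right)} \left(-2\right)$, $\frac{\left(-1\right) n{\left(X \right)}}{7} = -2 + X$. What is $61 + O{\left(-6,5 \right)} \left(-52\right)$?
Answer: $5885$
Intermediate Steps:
$n{\left(X \right)} = 14 - 7 X$ ($n{\left(X \right)} = - 7 \left(-2 + X\right) = 14 - 7 X$)
$O{\left(l,m \right)} = -28 + 14 l$ ($O{\left(l,m \right)} = \left(14 - 7 l\right) \left(-2\right) = -28 + 14 l$)
$61 + O{\left(-6,5 \right)} \left(-52\right) = 61 + \left(-28 + 14 \left(-6\right)\right) \left(-52\right) = 61 + \left(-28 - 84\right) \left(-52\right) = 61 - -5824 = 61 + 5824 = 5885$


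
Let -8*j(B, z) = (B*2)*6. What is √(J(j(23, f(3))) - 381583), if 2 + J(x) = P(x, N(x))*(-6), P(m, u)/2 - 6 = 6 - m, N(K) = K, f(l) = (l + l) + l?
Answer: I*√382143 ≈ 618.18*I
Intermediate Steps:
f(l) = 3*l (f(l) = 2*l + l = 3*l)
j(B, z) = -3*B/2 (j(B, z) = -B*2*6/8 = -2*B*6/8 = -3*B/2)
P(m, u) = 24 - 2*m (P(m, u) = 12 + 2*(6 - m) = 12 + (12 - 2*m) = 24 - 2*m)
J(x) = -146 + 12*x (J(x) = -2 + (24 - 2*x)*(-6) = -2 + (-144 + 12*x) = -146 + 12*x)
√(J(j(23, f(3))) - 381583) = √((-146 + 12*(-3/2*23)) - 381583) = √((-146 + 12*(-69/2)) - 381583) = √((-146 - 414) - 381583) = √(-560 - 381583) = √(-382143) = I*√382143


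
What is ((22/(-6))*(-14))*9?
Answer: 462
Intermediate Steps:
((22/(-6))*(-14))*9 = ((22*(-1/6))*(-14))*9 = -11/3*(-14)*9 = (154/3)*9 = 462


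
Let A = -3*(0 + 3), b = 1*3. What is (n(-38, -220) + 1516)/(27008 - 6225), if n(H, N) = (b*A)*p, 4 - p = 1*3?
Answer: 1489/20783 ≈ 0.071645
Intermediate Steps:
b = 3
p = 1 (p = 4 - 3 = 1)
A = -9 (A = -3*3 = -9)
n(H, N) = -27 (n(H, N) = (3*(-9))*1 = -27*1 = -27)
(n(-38, -220) + 1516)/(27008 - 6225) = (-27 + 1516)/(27008 - 6225) = 1489/20783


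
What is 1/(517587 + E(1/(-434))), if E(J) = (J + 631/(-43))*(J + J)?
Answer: 4049654/2096048538795 ≈ 1.9320e-6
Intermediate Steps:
E(J) = 2*J*(-631/43 + J) (E(J) = (J + 631*(-1/43))*(2*J) = (J - 631/43)*(2*J) = (-631/43 + J)*(2*J) = 2*J*(-631/43 + J))
1/(517587 + E(1/(-434))) = 1/(517587 + (2/43)*(-631 + 43/(-434))/(-434)) = 1/(517587 + (2/43)*(-1/434)*(-631 + 43*(-1/434))) = 1/(517587 + (2/43)*(-1/434)*(-631 - 43/434)) = 1/(517587 + (2/43)*(-1/434)*(-273897/434)) = 1/(517587 + 273897/4049654) = 1/(2096048538795/4049654) = 4049654/2096048538795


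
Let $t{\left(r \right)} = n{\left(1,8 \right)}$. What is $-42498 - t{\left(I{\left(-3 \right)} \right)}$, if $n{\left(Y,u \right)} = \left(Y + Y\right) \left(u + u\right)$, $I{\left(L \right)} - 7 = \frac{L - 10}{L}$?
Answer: $-42530$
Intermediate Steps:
$I{\left(L \right)} = 7 + \frac{-10 + L}{L}$ ($I{\left(L \right)} = 7 + \frac{L - 10}{L} = 7 + \frac{-10 + L}{L}$)
$n{\left(Y,u \right)} = 4 Y u$ ($n{\left(Y,u \right)} = 2 Y 2 u = 4 Y u$)
$t{\left(r \right)} = 32$ ($t{\left(r \right)} = 4 \cdot 1 \cdot 8 = 32$)
$-42498 - t{\left(I{\left(-3 \right)} \right)} = -42498 - 32 = -42530$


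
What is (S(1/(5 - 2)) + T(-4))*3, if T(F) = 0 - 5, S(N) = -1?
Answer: -18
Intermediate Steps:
T(F) = -5
(S(1/(5 - 2)) + T(-4))*3 = (-1 - 5)*3 = -6*3 = -18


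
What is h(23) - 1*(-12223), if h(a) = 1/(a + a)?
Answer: 562259/46 ≈ 12223.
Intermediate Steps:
h(a) = 1/(2*a)
h(23) - 1*(-12223) = (½)/23 - 1*(-12223) = (½)*(1/23) + 12223 = 1/46 + 12223 = 562259/46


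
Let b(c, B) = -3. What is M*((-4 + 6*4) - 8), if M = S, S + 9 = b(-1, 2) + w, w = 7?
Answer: -60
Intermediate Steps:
S = -5 (S = -9 + (-3 + 7) = -9 + 4 = -5)
M = -5
M*((-4 + 6*4) - 8) = -5*((-4 + 6*4) - 8) = -5*((-4 + 24) - 8) = -5*(20 - 8) = -5*12 = -60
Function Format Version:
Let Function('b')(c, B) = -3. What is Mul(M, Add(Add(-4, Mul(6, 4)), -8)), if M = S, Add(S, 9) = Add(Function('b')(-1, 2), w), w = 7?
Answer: -60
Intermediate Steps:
S = -5 (S = Add(-9, Add(-3, 7)) = Add(-9, 4) = -5)
M = -5
Mul(M, Add(Add(-4, Mul(6, 4)), -8)) = Mul(-5, Add(Add(-4, Mul(6, 4)), -8)) = Mul(-5, Add(Add(-4, 24), -8)) = Mul(-5, Add(20, -8)) = Mul(-5, 12) = -60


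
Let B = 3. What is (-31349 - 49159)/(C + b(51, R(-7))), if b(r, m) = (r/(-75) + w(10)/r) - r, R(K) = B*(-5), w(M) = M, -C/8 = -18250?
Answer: -51323850/93042179 ≈ -0.55162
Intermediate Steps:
C = 146000 (C = -8*(-18250) = 146000)
R(K) = -15 (R(K) = 3*(-5) = -15)
b(r, m) = 10/r - 76*r/75 (b(r, m) = (r/(-75) + 10/r) - r = (r*(-1/75) + 10/r) - r = (-r/75 + 10/r) - r = (10/r - r/75) - r = 10/r - 76*r/75)
(-31349 - 49159)/(C + b(51, R(-7))) = (-31349 - 49159)/(146000 + (10/51 - 76/75*51)) = -80508/(146000 + (10*(1/51) - 1292/25)) = -80508/(146000 + (10/51 - 1292/25)) = -80508/(146000 - 65642/1275) = -80508/186084358/1275 = -80508*1275/186084358 = -51323850/93042179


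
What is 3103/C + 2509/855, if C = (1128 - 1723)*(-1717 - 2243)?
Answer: 131430197/44767800 ≈ 2.9358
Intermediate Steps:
C = 2356200 (C = -595*(-3960) = 2356200)
3103/C + 2509/855 = 3103/2356200 + 2509/855 = 131430197/44767800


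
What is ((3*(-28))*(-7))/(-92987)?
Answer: -588/92987 ≈ -0.0063235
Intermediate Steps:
((3*(-28))*(-7))/(-92987) = -84*(-7)*(-1/92987) = 588*(-1/92987) = -588/92987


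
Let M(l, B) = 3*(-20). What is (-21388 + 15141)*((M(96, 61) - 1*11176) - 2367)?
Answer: 84977941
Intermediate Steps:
M(l, B) = -60
(-21388 + 15141)*((M(96, 61) - 1*11176) - 2367) = (-21388 + 15141)*((-60 - 1*11176) - 2367) = -6247*((-60 - 11176) - 2367) = -6247*(-11236 - 2367) = -6247*(-13603) = 84977941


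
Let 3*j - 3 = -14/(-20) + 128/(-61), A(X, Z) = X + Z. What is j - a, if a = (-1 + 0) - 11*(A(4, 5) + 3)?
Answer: 244367/1830 ≈ 133.53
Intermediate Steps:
j = 977/1830 (j = 1 + (-14/(-20) + 128/(-61))/3 = 1 + (-14*(-1/20) + 128*(-1/61))/3 = 1 + (7/10 - 128/61)/3 = 1 + (1/3)*(-853/610) = 1 - 853/1830 = 977/1830 ≈ 0.53388)
a = -133 (a = (-1 + 0) - 11*((4 + 5) + 3) = -1 - 11*(9 + 3) = -1 - 11*12 = -1 - 132 = -133)
j - a = 977/1830 - 1*(-133) = 977/1830 + 133 = 244367/1830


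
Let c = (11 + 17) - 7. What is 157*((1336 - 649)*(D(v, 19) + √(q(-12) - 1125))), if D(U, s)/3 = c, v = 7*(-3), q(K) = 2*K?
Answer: 6795117 + 107859*I*√1149 ≈ 6.7951e+6 + 3.6561e+6*I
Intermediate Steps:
c = 21 (c = 28 - 7 = 21)
v = -21
D(U, s) = 63 (D(U, s) = 3*21 = 63)
157*((1336 - 649)*(D(v, 19) + √(q(-12) - 1125))) = 157*((1336 - 649)*(63 + √(2*(-12) - 1125))) = 157*(687*(63 + √(-24 - 1125))) = 157*(687*(63 + √(-1149))) = 157*(687*(63 + I*√1149)) = 157*(43281 + 687*I*√1149) = 6795117 + 107859*I*√1149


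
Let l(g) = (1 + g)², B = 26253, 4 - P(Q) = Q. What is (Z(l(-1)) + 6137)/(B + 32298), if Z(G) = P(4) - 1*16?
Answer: 6121/58551 ≈ 0.10454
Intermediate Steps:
P(Q) = 4 - Q
Z(G) = -16 (Z(G) = (4 - 1*4) - 1*16 = (4 - 4) - 16 = 0 - 16 = -16)
(Z(l(-1)) + 6137)/(B + 32298) = (-16 + 6137)/(26253 + 32298) = 6121/58551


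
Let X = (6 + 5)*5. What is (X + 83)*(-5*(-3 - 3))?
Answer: 4140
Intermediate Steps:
X = 55 (X = 11*5 = 55)
(X + 83)*(-5*(-3 - 3)) = (55 + 83)*(-5*(-3 - 3)) = 138*(-5*(-6)) = 138*30 = 4140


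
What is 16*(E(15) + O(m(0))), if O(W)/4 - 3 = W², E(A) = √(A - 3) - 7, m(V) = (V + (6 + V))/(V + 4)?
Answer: 224 + 32*√3 ≈ 279.43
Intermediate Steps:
m(V) = (6 + 2*V)/(4 + V)
E(A) = -7 + √(-3 + A) (E(A) = √(-3 + A) - 7 = -7 + √(-3 + A))
O(W) = 12 + 4*W²
16*(E(15) + O(m(0))) = 16*((-7 + √(-3 + 15)) + (12 + 4*(2*(3 + 0)/(4 + 0))²)) = 16*((-7 + √12) + (12 + 4*(2*3/4)²)) = 16*((-7 + 2*√3) + (12 + 4*(2*(¼)*3)²)) = 16*((-7 + 2*√3) + (12 + 4*(3/2)²)) = 16*((-7 + 2*√3) + (12 + 4*(9/4))) = 16*((-7 + 2*√3) + (12 + 9)) = 16*((-7 + 2*√3) + 21) = 16*(14 + 2*√3) = 224 + 32*√3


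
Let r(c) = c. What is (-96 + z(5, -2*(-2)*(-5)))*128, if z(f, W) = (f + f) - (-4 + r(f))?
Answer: -11136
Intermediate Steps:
z(f, W) = 4 + f (z(f, W) = (f + f) - (-4 + f) = 2*f + (4 - f) = 4 + f)
(-96 + z(5, -2*(-2)*(-5)))*128 = (-96 + (4 + 5))*128 = (-96 + 9)*128 = -87*128 = -11136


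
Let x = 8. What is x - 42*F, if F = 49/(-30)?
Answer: 383/5 ≈ 76.600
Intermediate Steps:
F = -49/30 (F = 49*(-1/30) = -49/30 ≈ -1.6333)
x - 42*F = 8 - 42*(-49/30) = 8 + 343/5 = 383/5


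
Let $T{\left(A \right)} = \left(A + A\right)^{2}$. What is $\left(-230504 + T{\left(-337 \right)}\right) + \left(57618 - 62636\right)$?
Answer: $218754$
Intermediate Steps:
$T{\left(A \right)} = 4 A^{2}$ ($T{\left(A \right)} = \left(2 A\right)^{2} = 4 A^{2}$)
$\left(-230504 + T{\left(-337 \right)}\right) + \left(57618 - 62636\right) = \left(-230504 + 4 \left(-337\right)^{2}\right) + \left(57618 - 62636\right) = \left(-230504 + 4 \cdot 113569\right) - 5018 = \left(-230504 + 454276\right) - 5018 = 223772 - 5018 = 218754$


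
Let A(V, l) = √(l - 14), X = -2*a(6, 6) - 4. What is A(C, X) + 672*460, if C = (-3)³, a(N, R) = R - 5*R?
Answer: 309120 + √30 ≈ 3.0913e+5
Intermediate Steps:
a(N, R) = -4*R
C = -27
X = 44 (X = -(-8)*6 - 4 = -2*(-24) - 4 = 48 - 4 = 44)
A(V, l) = √(-14 + l)
A(C, X) + 672*460 = √(-14 + 44) + 672*460 = √30 + 309120 = 309120 + √30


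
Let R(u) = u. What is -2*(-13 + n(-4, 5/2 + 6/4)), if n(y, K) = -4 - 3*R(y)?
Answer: 10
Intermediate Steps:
n(y, K) = -4 - 3*y
-2*(-13 + n(-4, 5/2 + 6/4)) = -2*(-13 + (-4 - 3*(-4))) = -2*(-13 + (-4 + 12)) = -2*(-13 + 8) = -2*(-5) = 10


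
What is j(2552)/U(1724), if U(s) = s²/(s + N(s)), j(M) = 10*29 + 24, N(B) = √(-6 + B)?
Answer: 157/862 + 157*√1718/1486088 ≈ 0.18651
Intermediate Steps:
j(M) = 314 (j(M) = 290 + 24 = 314)
U(s) = s²/(s + √(-6 + s))
j(2552)/U(1724) = 314/((1724²/(1724 + √(-6 + 1724)))) = 314/((2972176/(1724 + √1718))) = 314*(1/1724 + √1718/2972176) = 157/862 + 157*√1718/1486088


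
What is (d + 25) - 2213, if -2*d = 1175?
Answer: -5551/2 ≈ -2775.5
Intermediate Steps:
d = -1175/2 (d = -½*1175 = -1175/2 ≈ -587.50)
(d + 25) - 2213 = (-1175/2 + 25) - 2213 = -1125/2 - 2213 = -5551/2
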